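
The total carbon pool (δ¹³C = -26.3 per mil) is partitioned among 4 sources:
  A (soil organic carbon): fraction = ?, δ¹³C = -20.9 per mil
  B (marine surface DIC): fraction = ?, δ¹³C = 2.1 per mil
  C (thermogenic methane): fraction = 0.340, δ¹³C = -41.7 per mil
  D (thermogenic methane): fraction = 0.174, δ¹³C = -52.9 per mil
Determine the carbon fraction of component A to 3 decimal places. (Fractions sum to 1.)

0.171

Let f_A and f_B be the unknown fractions; fractions sum to 1 so f_A + f_B = 0.486.
Mass balance: Σ fᵢ·δᵢ = δ_bulk ⇒ f_A·(-20.9) + f_B·(2.1) = -26.3 − (-23.383) = -2.917
Substitute f_B = 0.486 − f_A:
f_A·(-20.9 − 2.1) = -2.917 − 0.486×(2.1) = -3.938
f_A = -3.938 / -23.0 = 0.1712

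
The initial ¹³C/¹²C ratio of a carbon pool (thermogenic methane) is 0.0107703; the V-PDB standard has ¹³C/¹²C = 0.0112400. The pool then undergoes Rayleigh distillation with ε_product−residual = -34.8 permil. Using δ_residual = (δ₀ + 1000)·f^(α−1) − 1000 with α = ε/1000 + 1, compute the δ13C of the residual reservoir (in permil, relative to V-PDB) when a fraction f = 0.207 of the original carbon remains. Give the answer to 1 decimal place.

δ₀ = (0.0107703/0.0112400 − 1)×1000 = (0.958212 − 1)×1000 = -41.788 permil
α − 1 = ε/1000 = -0.0348
f^(α−1) = 0.207^(-0.0348) = 1.056341
δ_res = (-41.788 + 1000) × 1.056341 − 1000 = 1012.199 − 1000 = 12.20 permil

12.2 permil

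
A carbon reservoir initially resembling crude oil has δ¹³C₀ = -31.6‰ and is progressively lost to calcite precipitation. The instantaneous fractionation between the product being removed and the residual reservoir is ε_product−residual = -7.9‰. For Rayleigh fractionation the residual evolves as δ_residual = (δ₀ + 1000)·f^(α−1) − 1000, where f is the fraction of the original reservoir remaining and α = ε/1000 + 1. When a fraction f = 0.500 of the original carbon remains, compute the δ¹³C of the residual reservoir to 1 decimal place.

-26.3‰

Rayleigh residual: δ_res = (δ₀ + 1000)·f^(α−1) − 1000
α = ε/1000 + 1 = 0.99210, so α − 1 = -0.00790
f^(α−1) = 0.500^(-0.00790) = 1.005491
δ_res = (-31.6 + 1000) × 1.005491 − 1000 = 973.717 − 1000 = -26.28‰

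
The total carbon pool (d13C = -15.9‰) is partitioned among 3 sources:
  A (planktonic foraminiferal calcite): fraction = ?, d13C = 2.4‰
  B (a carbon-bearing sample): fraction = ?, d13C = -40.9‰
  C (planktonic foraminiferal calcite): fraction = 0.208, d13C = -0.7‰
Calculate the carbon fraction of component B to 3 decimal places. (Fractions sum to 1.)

Let f_B and f_A be the unknown fractions; fractions sum to 1 so f_B + f_A = 0.792.
Mass balance: Σ fᵢ·δᵢ = δ_bulk ⇒ f_B·(-40.9) + f_A·(2.4) = -15.9 − (-0.146) = -15.754
Substitute f_A = 0.792 − f_B:
f_B·(-40.9 − 2.4) = -15.754 − 0.792×(2.4) = -17.655
f_B = -17.655 / -43.3 = 0.4077

0.408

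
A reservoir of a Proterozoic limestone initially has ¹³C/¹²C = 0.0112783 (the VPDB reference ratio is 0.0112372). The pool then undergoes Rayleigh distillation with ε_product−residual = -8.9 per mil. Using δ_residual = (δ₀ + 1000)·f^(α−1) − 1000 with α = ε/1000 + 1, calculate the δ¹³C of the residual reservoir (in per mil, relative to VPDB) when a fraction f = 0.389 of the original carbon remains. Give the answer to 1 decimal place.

δ₀ = (0.0112783/0.0112372 − 1)×1000 = (1.003657 − 1)×1000 = 3.657 per mil
α − 1 = ε/1000 = -0.0089
f^(α−1) = 0.389^(-0.0089) = 1.008439
δ_res = (3.657 + 1000) × 1.008439 − 1000 = 1012.127 − 1000 = 12.13 per mil

12.1 per mil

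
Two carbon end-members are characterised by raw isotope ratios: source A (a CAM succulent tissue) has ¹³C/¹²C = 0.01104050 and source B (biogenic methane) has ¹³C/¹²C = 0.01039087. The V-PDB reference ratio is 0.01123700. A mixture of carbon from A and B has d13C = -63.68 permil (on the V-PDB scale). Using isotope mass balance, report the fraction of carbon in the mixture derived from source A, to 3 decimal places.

δ_A = (0.01104050/0.01123700 − 1)×1000 = (0.982513 − 1)×1000 = -17.487 permil
δ_B = (0.01039087/0.01123700 − 1)×1000 = (0.924701 − 1)×1000 = -75.299 permil
f_A = (δ_mix − δ_B)/(δ_A − δ_B) = (-63.68 − (-75.299))/(-17.487 − (-75.299))
f_A = 11.619 / 57.812 = 0.2010

0.201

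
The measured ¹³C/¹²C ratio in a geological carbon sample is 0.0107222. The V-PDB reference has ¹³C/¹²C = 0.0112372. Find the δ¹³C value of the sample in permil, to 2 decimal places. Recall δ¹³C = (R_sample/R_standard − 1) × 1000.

δ¹³C = (R_sample / R_standard − 1) × 1000
R_sample / R_standard = 0.0107222 / 0.0112372 = 0.954170
δ¹³C = (0.954170 − 1) × 1000 = -45.830 permil

-45.83 permil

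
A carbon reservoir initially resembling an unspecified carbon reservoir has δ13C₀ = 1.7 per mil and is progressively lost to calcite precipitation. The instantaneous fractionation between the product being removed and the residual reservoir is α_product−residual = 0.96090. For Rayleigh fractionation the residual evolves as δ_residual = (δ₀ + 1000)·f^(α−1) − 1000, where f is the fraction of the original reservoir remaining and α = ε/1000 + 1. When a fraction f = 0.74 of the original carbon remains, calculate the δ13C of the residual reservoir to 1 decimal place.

Rayleigh residual: δ_res = (δ₀ + 1000)·f^(α−1) − 1000
α − 1 = -0.03910
f^(α−1) = 0.74^(-0.03910) = 1.011843
δ_res = (1.7 + 1000) × 1.011843 − 1000 = 1013.563 − 1000 = 13.56 per mil

13.6 per mil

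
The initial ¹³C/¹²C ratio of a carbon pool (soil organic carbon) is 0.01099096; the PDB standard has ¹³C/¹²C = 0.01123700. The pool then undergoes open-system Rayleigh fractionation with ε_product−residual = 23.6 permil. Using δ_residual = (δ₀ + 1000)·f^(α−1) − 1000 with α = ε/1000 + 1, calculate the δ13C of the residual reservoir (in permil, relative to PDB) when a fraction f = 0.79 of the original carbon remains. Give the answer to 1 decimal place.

-27.3 permil

δ₀ = (0.01099096/0.01123700 − 1)×1000 = (0.978104 − 1)×1000 = -21.896 permil
α − 1 = ε/1000 = 0.0236
f^(α−1) = 0.79^(0.0236) = 0.994452
δ_res = (-21.896 + 1000) × 0.994452 − 1000 = 972.678 − 1000 = -27.32 permil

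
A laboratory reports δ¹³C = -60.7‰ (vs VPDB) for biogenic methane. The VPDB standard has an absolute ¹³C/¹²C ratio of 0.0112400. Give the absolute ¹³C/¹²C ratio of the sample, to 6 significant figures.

0.0105577

R_sample = R_standard × (δ¹³C/1000 + 1)
R_sample = 0.0112400 × (-60.7/1000 + 1) = 0.0112400 × 0.939300
R_sample = 0.0105577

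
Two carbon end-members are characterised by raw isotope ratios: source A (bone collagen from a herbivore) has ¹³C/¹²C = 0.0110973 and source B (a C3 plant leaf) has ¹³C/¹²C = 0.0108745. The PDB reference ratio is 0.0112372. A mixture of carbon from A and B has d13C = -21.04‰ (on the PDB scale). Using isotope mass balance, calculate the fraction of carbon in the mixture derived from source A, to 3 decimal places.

0.567

δ_A = (0.0110973/0.0112372 − 1)×1000 = (0.987550 − 1)×1000 = -12.450‰
δ_B = (0.0108745/0.0112372 − 1)×1000 = (0.967723 − 1)×1000 = -32.277‰
f_A = (δ_mix − δ_B)/(δ_A − δ_B) = (-21.04 − (-32.277))/(-12.450 − (-32.277))
f_A = 11.237 / 19.827 = 0.5667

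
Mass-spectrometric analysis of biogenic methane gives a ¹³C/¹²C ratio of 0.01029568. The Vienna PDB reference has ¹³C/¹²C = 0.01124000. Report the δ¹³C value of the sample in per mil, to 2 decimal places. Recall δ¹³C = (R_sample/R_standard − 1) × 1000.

δ¹³C = (R_sample / R_standard − 1) × 1000
R_sample / R_standard = 0.01029568 / 0.01124000 = 0.915986
δ¹³C = (0.915986 − 1) × 1000 = -84.014 per mil

-84.01 per mil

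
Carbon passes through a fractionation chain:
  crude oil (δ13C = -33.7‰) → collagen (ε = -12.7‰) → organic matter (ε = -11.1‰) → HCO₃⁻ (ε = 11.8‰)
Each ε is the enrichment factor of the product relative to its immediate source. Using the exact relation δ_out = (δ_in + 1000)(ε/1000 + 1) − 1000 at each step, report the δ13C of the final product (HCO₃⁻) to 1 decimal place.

step 1: δ = (-33.70 + 1000)·(-12.7/1000 + 1) − 1000 = -45.97‰
step 2: δ = (-45.97 + 1000)·(-11.1/1000 + 1) − 1000 = -56.56‰
step 3: δ = (-56.56 + 1000)·(11.8/1000 + 1) − 1000 = -45.43‰

-45.4‰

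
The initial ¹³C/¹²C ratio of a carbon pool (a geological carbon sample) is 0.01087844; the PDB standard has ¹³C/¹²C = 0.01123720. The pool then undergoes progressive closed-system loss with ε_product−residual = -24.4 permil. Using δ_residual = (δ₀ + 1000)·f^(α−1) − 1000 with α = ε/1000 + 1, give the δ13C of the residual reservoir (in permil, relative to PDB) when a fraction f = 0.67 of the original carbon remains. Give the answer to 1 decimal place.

-22.4 permil

δ₀ = (0.01087844/0.01123720 − 1)×1000 = (0.968074 − 1)×1000 = -31.926 permil
α − 1 = ε/1000 = -0.0244
f^(α−1) = 0.67^(-0.0244) = 1.009820
δ_res = (-31.926 + 1000) × 1.009820 − 1000 = 977.580 − 1000 = -22.42 permil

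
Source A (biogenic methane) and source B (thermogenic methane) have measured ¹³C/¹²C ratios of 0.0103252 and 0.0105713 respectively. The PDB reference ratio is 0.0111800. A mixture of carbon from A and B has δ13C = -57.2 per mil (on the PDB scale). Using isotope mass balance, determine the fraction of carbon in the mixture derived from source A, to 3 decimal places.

0.125

δ_A = (0.0103252/0.0111800 − 1)×1000 = (0.923542 − 1)×1000 = -76.458 per mil
δ_B = (0.0105713/0.0111800 − 1)×1000 = (0.945555 − 1)×1000 = -54.445 per mil
f_A = (δ_mix − δ_B)/(δ_A − δ_B) = (-57.2 − (-54.445))/(-76.458 − (-54.445))
f_A = -2.755 / -22.013 = 0.1251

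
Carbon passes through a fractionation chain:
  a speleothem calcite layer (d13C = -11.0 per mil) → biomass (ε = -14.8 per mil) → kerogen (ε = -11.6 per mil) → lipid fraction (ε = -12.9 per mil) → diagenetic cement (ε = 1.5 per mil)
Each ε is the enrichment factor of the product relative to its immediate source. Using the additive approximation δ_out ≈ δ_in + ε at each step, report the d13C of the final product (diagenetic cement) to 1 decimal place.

step 1: δ ≈ -11.0 + (-14.8) = -25.8 per mil
step 2: δ ≈ -25.8 + (-11.6) = -37.4 per mil
step 3: δ ≈ -37.4 + (-12.9) = -50.3 per mil
step 4: δ ≈ -50.3 + (1.5) = -48.8 per mil

-48.8 per mil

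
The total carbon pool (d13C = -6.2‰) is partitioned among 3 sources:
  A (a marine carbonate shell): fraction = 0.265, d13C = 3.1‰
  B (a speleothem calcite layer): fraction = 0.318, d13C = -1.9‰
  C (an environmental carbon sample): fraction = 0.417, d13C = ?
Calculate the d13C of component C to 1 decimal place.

-15.4‰

Isotope mass balance: δ_bulk = Σ fᵢ·δᵢ.
-6.2 = 0.265×(3.1) + 0.318×(-1.9) + 0.417×δ_C
0.417·δ_C = -6.2 − (0.217) = -6.417
δ_C = -6.417 / 0.417 = -15.39‰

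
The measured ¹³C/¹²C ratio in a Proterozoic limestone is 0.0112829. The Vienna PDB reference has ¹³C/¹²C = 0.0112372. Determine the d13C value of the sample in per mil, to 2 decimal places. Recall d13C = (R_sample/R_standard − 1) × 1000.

4.07 per mil

d13C = (R_sample / R_standard − 1) × 1000
R_sample / R_standard = 0.0112829 / 0.0112372 = 1.004067
d13C = (1.004067 − 1) × 1000 = 4.067 per mil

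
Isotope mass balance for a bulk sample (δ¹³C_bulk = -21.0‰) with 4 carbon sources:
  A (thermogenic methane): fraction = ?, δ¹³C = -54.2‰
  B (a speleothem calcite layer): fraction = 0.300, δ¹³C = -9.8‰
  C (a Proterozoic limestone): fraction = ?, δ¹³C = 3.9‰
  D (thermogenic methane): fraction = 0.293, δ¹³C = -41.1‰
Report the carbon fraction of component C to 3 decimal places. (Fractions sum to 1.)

0.276

Let f_C and f_A be the unknown fractions; fractions sum to 1 so f_C + f_A = 0.407.
Mass balance: Σ fᵢ·δᵢ = δ_bulk ⇒ f_C·(3.9) + f_A·(-54.2) = -21.0 − (-14.982) = -6.018
Substitute f_A = 0.407 − f_C:
f_C·(3.9 − -54.2) = -6.018 − 0.407×(-54.2) = 16.042
f_C = 16.042 / 58.1 = 0.2761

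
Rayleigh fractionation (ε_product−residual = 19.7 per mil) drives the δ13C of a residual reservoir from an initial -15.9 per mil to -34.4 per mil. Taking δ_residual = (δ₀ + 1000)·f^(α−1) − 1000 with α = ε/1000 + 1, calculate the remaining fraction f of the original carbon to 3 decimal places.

α − 1 = ε/1000 = 0.0197
(δ_res + 1000)/(δ₀ + 1000) = (-34.4 + 1000)/(-15.9 + 1000) = 965.6/984.1 = 0.981201
f = 0.981201^(1/0.0197) = exp(ln(0.981201)/0.0197) = exp(-0.01898/0.0197)
f = exp(-0.9633) = 0.3816

0.382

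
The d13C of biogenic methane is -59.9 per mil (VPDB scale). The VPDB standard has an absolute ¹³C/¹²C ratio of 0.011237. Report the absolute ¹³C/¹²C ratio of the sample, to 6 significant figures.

0.0105639

R_sample = R_standard × (d13C/1000 + 1)
R_sample = 0.011237 × (-59.9/1000 + 1) = 0.011237 × 0.940100
R_sample = 0.0105639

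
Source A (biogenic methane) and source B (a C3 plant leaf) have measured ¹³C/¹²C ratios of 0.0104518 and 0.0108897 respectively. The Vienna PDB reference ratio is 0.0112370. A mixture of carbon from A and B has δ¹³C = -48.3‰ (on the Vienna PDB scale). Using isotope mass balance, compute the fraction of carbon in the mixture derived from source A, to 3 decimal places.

0.446

δ_A = (0.0104518/0.0112370 − 1)×1000 = (0.930124 − 1)×1000 = -69.876‰
δ_B = (0.0108897/0.0112370 − 1)×1000 = (0.969093 − 1)×1000 = -30.907‰
f_A = (δ_mix − δ_B)/(δ_A − δ_B) = (-48.3 − (-30.907))/(-69.876 − (-30.907))
f_A = -17.393 / -38.969 = 0.4463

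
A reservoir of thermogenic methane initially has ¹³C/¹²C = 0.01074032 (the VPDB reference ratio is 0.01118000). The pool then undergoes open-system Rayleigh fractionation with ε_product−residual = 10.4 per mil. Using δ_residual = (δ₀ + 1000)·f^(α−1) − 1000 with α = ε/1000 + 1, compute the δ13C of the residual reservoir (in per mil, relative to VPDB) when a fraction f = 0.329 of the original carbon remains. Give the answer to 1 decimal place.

-50.4 per mil

δ₀ = (0.01074032/0.01118000 − 1)×1000 = (0.960673 − 1)×1000 = -39.327 per mil
α − 1 = ε/1000 = 0.0104
f^(α−1) = 0.329^(0.0104) = 0.988505
δ_res = (-39.327 + 1000) × 0.988505 − 1000 = 949.630 − 1000 = -50.37 per mil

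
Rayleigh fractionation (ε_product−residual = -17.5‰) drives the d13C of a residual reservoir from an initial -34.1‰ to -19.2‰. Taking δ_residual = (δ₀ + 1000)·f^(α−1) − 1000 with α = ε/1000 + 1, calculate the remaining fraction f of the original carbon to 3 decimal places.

α − 1 = ε/1000 = -0.0175
(δ_res + 1000)/(δ₀ + 1000) = (-19.2 + 1000)/(-34.1 + 1000) = 980.8/965.9 = 1.015426
f = 1.015426^(1/-0.0175) = exp(ln(1.015426)/-0.0175) = exp(0.01531/-0.0175)
f = exp(-0.8748) = 0.4170

0.417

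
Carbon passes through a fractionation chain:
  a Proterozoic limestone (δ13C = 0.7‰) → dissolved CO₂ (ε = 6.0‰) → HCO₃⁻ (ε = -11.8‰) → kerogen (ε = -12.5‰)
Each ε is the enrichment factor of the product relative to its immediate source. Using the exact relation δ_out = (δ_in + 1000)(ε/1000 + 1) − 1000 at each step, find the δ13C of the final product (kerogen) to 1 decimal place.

step 1: δ = (0.70 + 1000)·(6.0/1000 + 1) − 1000 = 6.70‰
step 2: δ = (6.70 + 1000)·(-11.8/1000 + 1) − 1000 = -5.17‰
step 3: δ = (-5.17 + 1000)·(-12.5/1000 + 1) − 1000 = -17.61‰

-17.6‰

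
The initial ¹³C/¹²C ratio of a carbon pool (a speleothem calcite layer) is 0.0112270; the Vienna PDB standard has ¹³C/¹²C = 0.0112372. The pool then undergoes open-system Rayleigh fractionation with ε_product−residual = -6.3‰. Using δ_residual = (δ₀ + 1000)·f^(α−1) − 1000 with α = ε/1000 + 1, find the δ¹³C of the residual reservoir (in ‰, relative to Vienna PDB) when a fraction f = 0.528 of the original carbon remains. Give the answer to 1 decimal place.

3.1‰

δ₀ = (0.0112270/0.0112372 − 1)×1000 = (0.999092 − 1)×1000 = -0.908‰
α − 1 = ε/1000 = -0.0063
f^(α−1) = 0.528^(-0.0063) = 1.004032
δ_res = (-0.908 + 1000) × 1.004032 − 1000 = 1003.120 − 1000 = 3.12‰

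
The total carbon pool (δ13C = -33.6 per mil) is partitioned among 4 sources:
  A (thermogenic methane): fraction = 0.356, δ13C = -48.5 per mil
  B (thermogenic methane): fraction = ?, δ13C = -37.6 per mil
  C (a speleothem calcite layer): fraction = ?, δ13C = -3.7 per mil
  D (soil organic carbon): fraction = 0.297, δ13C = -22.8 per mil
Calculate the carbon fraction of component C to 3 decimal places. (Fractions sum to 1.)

0.103

Let f_C and f_B be the unknown fractions; fractions sum to 1 so f_C + f_B = 0.347.
Mass balance: Σ fᵢ·δᵢ = δ_bulk ⇒ f_C·(-3.7) + f_B·(-37.6) = -33.6 − (-24.038) = -9.562
Substitute f_B = 0.347 − f_C:
f_C·(-3.7 − -37.6) = -9.562 − 0.347×(-37.6) = 3.485
f_C = 3.485 / 33.9 = 0.1028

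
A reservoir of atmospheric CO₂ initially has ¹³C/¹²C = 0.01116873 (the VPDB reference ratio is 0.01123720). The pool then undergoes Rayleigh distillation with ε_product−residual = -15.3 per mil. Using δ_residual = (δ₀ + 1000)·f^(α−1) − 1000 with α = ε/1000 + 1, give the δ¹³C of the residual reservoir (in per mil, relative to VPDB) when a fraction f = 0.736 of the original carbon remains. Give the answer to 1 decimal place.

-1.4 per mil

δ₀ = (0.01116873/0.01123720 − 1)×1000 = (0.993907 − 1)×1000 = -6.093 per mil
α − 1 = ε/1000 = -0.0153
f^(α−1) = 0.736^(-0.0153) = 1.004701
δ_res = (-6.093 + 1000) × 1.004701 − 1000 = 998.579 − 1000 = -1.42 per mil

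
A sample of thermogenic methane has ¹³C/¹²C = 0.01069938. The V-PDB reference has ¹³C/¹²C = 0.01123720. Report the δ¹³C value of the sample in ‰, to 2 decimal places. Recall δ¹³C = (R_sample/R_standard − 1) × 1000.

δ¹³C = (R_sample / R_standard − 1) × 1000
R_sample / R_standard = 0.01069938 / 0.01123720 = 0.952139
δ¹³C = (0.952139 − 1) × 1000 = -47.861‰

-47.86‰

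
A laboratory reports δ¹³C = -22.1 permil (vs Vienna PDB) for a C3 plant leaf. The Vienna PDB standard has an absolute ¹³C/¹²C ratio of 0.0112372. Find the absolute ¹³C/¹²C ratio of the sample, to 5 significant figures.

R_sample = R_standard × (δ¹³C/1000 + 1)
R_sample = 0.0112372 × (-22.1/1000 + 1) = 0.0112372 × 0.977900
R_sample = 0.0109889

0.010989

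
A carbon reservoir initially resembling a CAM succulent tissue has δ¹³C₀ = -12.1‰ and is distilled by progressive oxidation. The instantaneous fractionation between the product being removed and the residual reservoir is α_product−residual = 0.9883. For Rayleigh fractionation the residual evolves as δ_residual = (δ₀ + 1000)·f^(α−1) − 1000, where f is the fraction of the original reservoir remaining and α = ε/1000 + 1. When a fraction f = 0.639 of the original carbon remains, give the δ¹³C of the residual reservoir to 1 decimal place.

Rayleigh residual: δ_res = (δ₀ + 1000)·f^(α−1) − 1000
α − 1 = -0.01170
f^(α−1) = 0.639^(-0.01170) = 1.005254
δ_res = (-12.1 + 1000) × 1.005254 − 1000 = 993.090 − 1000 = -6.91‰

-6.9‰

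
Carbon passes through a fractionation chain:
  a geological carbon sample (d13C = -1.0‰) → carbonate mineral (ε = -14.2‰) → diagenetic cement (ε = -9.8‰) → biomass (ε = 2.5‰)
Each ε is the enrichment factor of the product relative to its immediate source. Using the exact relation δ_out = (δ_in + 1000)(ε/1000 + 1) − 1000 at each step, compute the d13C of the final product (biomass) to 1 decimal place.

step 1: δ = (-1.00 + 1000)·(-14.2/1000 + 1) − 1000 = -15.19‰
step 2: δ = (-15.19 + 1000)·(-9.8/1000 + 1) − 1000 = -24.84‰
step 3: δ = (-24.84 + 1000)·(2.5/1000 + 1) − 1000 = -22.40‰

-22.4‰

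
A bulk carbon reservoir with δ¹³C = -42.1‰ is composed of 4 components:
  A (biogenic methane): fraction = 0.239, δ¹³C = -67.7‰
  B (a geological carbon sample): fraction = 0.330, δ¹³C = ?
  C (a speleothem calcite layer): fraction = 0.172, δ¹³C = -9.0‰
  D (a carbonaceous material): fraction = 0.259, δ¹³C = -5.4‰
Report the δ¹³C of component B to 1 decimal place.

-69.6‰

Isotope mass balance: δ_bulk = Σ fᵢ·δᵢ.
-42.1 = 0.239×(-67.7) + 0.330×δ_B + 0.172×(-9.0) + 0.259×(-5.4)
0.330·δ_B = -42.1 − (-19.127) = -22.973
δ_B = -22.973 / 0.330 = -69.62‰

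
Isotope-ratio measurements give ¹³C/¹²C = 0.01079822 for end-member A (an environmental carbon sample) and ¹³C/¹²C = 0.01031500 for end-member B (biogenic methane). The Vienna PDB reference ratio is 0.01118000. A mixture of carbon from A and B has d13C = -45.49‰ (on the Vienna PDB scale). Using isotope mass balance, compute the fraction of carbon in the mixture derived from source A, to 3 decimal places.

δ_A = (0.01079822/0.01118000 − 1)×1000 = (0.965852 − 1)×1000 = -34.148‰
δ_B = (0.01031500/0.01118000 − 1)×1000 = (0.922630 − 1)×1000 = -77.370‰
f_A = (δ_mix − δ_B)/(δ_A − δ_B) = (-45.49 − (-77.370))/(-34.148 − (-77.370))
f_A = 31.880 / 43.222 = 0.7376

0.738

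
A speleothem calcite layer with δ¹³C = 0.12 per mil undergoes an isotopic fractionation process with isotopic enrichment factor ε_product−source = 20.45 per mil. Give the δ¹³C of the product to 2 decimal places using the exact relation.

20.57 per mil

Exactly, δ_product = (δ_source + 1000)·(ε/1000 + 1) − 1000.
δ_product = (0.12 + 1000) × (20.45/1000 + 1) − 1000
δ_product = 20.572 per mil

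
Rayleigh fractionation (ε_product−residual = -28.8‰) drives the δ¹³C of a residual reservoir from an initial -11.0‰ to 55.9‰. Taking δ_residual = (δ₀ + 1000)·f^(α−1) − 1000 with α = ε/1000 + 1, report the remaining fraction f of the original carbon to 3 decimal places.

0.103

α − 1 = ε/1000 = -0.0288
(δ_res + 1000)/(δ₀ + 1000) = (55.9 + 1000)/(-11.0 + 1000) = 1055.9/989.0 = 1.067644
f = 1.067644^(1/-0.0288) = exp(ln(1.067644)/-0.0288) = exp(0.06545/-0.0288)
f = exp(-2.2727) = 0.1030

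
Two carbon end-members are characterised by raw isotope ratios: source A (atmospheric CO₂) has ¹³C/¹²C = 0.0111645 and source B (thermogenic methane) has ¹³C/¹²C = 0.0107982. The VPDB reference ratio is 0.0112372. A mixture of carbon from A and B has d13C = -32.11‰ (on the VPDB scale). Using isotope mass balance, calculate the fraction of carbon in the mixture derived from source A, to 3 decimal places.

δ_A = (0.0111645/0.0112372 − 1)×1000 = (0.993530 − 1)×1000 = -6.470‰
δ_B = (0.0107982/0.0112372 − 1)×1000 = (0.960933 − 1)×1000 = -39.067‰
f_A = (δ_mix − δ_B)/(δ_A − δ_B) = (-32.11 − (-39.067))/(-6.470 − (-39.067))
f_A = 6.957 / 32.597 = 0.2134

0.213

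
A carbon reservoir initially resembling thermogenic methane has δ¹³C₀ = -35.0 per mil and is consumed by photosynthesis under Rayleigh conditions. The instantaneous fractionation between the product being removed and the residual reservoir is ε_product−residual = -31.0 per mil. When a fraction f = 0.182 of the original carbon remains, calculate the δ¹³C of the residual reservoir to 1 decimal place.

17.3 per mil

Rayleigh residual: δ_res = (δ₀ + 1000)·f^(α−1) − 1000
α = ε/1000 + 1 = 0.96900, so α − 1 = -0.03100
f^(α−1) = 0.182^(-0.03100) = 1.054236
δ_res = (-35.0 + 1000) × 1.054236 − 1000 = 1017.338 − 1000 = 17.34 per mil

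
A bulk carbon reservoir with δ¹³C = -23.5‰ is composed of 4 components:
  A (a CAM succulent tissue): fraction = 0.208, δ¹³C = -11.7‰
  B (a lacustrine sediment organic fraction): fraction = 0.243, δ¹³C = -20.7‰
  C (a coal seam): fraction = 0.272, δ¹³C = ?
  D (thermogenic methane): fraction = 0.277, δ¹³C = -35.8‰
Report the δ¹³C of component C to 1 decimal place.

Isotope mass balance: δ_bulk = Σ fᵢ·δᵢ.
-23.5 = 0.208×(-11.7) + 0.243×(-20.7) + 0.272×δ_C + 0.277×(-35.8)
0.272·δ_C = -23.5 − (-17.380) = -6.120
δ_C = -6.120 / 0.272 = -22.50‰

-22.5‰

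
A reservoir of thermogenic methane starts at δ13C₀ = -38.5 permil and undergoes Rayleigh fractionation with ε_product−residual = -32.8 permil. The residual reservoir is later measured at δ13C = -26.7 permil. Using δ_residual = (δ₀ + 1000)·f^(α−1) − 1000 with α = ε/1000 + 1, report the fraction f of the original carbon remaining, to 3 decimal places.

0.689

α − 1 = ε/1000 = -0.0328
(δ_res + 1000)/(δ₀ + 1000) = (-26.7 + 1000)/(-38.5 + 1000) = 973.3/961.5 = 1.012272
f = 1.012272^(1/-0.0328) = exp(ln(1.012272)/-0.0328) = exp(0.01220/-0.0328)
f = exp(-0.3719) = 0.6894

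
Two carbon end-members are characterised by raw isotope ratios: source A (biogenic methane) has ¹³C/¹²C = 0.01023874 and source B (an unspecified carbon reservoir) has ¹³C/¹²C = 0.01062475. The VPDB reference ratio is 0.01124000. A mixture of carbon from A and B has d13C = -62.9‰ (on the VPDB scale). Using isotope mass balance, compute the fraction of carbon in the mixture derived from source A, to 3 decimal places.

δ_A = (0.01023874/0.01124000 − 1)×1000 = (0.910920 − 1)×1000 = -89.080‰
δ_B = (0.01062475/0.01124000 − 1)×1000 = (0.945262 − 1)×1000 = -54.738‰
f_A = (δ_mix − δ_B)/(δ_A − δ_B) = (-62.9 − (-54.738))/(-89.080 − (-54.738))
f_A = -8.162 / -34.343 = 0.2377

0.238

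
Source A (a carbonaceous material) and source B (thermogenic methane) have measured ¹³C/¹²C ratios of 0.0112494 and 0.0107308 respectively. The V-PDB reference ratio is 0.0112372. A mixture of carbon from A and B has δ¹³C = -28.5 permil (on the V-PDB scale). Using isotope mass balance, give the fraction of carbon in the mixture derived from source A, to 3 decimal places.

0.359

δ_A = (0.0112494/0.0112372 − 1)×1000 = (1.001086 − 1)×1000 = 1.086 permil
δ_B = (0.0107308/0.0112372 − 1)×1000 = (0.954935 − 1)×1000 = -45.065 permil
f_A = (δ_mix − δ_B)/(δ_A − δ_B) = (-28.5 − (-45.065))/(1.086 − (-45.065))
f_A = 16.565 / 46.150 = 0.3589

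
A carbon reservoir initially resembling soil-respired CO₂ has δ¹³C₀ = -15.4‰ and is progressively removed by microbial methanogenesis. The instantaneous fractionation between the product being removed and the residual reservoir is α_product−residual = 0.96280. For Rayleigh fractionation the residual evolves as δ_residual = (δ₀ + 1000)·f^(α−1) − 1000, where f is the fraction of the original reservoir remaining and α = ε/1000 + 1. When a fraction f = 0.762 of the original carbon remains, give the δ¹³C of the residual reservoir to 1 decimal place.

-5.4‰

Rayleigh residual: δ_res = (δ₀ + 1000)·f^(α−1) − 1000
α − 1 = -0.03720
f^(α−1) = 0.762^(-0.03720) = 1.010163
δ_res = (-15.4 + 1000) × 1.010163 − 1000 = 994.606 − 1000 = -5.39‰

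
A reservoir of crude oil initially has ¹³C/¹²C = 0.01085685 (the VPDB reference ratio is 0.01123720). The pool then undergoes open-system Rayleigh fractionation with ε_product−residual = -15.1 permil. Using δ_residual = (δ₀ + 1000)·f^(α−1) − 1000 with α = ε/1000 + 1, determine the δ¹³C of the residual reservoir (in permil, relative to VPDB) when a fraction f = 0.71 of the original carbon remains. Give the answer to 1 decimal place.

-28.8 permil

δ₀ = (0.01085685/0.01123720 − 1)×1000 = (0.966153 − 1)×1000 = -33.847 permil
α − 1 = ε/1000 = -0.0151
f^(α−1) = 0.71^(-0.0151) = 1.005185
δ_res = (-33.847 + 1000) × 1.005185 − 1000 = 971.162 − 1000 = -28.84 permil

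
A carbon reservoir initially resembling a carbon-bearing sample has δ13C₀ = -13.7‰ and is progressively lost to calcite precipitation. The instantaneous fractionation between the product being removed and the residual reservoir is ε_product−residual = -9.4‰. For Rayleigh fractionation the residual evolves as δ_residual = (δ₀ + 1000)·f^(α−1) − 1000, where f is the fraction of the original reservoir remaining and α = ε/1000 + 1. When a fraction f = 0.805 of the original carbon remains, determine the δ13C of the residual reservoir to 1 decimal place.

-11.7‰

Rayleigh residual: δ_res = (δ₀ + 1000)·f^(α−1) − 1000
α = ε/1000 + 1 = 0.99060, so α − 1 = -0.00940
f^(α−1) = 0.805^(-0.00940) = 1.002041
δ_res = (-13.7 + 1000) × 1.002041 − 1000 = 988.313 − 1000 = -11.69‰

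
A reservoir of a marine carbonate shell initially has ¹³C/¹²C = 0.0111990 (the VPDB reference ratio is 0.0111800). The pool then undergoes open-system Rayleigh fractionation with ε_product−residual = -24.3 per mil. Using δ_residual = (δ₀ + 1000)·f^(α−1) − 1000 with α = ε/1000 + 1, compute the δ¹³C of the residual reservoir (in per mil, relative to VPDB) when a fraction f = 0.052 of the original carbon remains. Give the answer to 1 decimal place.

δ₀ = (0.0111990/0.0111800 − 1)×1000 = (1.001699 − 1)×1000 = 1.699 per mil
α − 1 = ε/1000 = -0.0243
f^(α−1) = 0.052^(-0.0243) = 1.074487
δ_res = (1.699 + 1000) × 1.074487 − 1000 = 1076.313 − 1000 = 76.31 per mil

76.3 per mil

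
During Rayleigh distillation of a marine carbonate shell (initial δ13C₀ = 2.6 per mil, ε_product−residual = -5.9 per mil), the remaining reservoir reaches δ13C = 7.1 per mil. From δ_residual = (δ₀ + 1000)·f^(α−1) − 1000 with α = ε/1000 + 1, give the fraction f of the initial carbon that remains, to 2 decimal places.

α − 1 = ε/1000 = -0.0059
(δ_res + 1000)/(δ₀ + 1000) = (7.1 + 1000)/(2.6 + 1000) = 1007.1/1002.6 = 1.004488
f = 1.004488^(1/-0.0059) = exp(ln(1.004488)/-0.0059) = exp(0.00448/-0.0059)
f = exp(-0.7590) = 0.4681

0.47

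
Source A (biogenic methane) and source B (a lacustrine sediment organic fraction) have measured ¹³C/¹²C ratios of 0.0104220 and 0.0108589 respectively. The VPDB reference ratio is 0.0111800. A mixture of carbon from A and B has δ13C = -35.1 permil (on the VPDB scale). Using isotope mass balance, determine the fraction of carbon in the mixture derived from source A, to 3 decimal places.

δ_A = (0.0104220/0.0111800 − 1)×1000 = (0.932200 − 1)×1000 = -67.800 permil
δ_B = (0.0108589/0.0111800 − 1)×1000 = (0.971279 − 1)×1000 = -28.721 permil
f_A = (δ_mix − δ_B)/(δ_A − δ_B) = (-35.1 − (-28.721))/(-67.800 − (-28.721))
f_A = -6.379 / -39.079 = 0.1632

0.163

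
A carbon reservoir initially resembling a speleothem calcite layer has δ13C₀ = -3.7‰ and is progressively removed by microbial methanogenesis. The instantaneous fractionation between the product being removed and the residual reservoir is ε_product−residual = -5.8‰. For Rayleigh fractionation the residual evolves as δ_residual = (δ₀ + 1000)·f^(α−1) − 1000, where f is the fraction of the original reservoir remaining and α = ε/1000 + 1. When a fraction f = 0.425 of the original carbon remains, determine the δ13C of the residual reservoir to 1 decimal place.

Rayleigh residual: δ_res = (δ₀ + 1000)·f^(α−1) − 1000
α = ε/1000 + 1 = 0.99420, so α − 1 = -0.00580
f^(α−1) = 0.425^(-0.00580) = 1.004975
δ_res = (-3.7 + 1000) × 1.004975 − 1000 = 1001.257 − 1000 = 1.26‰

1.3‰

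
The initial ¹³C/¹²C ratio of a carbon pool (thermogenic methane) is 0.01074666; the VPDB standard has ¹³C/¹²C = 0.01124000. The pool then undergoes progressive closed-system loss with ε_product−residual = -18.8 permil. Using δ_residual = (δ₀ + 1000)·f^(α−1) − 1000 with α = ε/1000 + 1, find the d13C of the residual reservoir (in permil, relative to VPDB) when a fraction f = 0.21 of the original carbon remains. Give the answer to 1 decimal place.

-15.4 permil

δ₀ = (0.01074666/0.01124000 − 1)×1000 = (0.956109 − 1)×1000 = -43.891 permil
α − 1 = ε/1000 = -0.0188
f^(α−1) = 0.21^(-0.0188) = 1.029775
δ_res = (-43.891 + 1000) × 1.029775 − 1000 = 984.577 − 1000 = -15.42 permil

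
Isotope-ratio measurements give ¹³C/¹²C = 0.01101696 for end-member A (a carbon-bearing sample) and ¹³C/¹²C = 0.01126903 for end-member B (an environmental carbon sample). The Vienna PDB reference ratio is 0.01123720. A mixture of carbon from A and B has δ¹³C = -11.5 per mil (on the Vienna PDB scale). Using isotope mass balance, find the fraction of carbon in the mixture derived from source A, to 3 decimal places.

0.639

δ_A = (0.01101696/0.01123720 − 1)×1000 = (0.980401 − 1)×1000 = -19.599 per mil
δ_B = (0.01126903/0.01123720 − 1)×1000 = (1.002833 − 1)×1000 = 2.833 per mil
f_A = (δ_mix − δ_B)/(δ_A − δ_B) = (-11.5 − (2.833))/(-19.599 − (2.833))
f_A = -14.333 / -22.432 = 0.6389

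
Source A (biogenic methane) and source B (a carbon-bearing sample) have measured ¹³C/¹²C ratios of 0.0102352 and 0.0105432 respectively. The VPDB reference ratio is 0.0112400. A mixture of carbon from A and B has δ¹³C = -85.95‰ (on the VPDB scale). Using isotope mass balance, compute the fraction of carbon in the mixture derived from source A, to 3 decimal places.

0.874

δ_A = (0.0102352/0.0112400 − 1)×1000 = (0.910605 − 1)×1000 = -89.395‰
δ_B = (0.0105432/0.0112400 − 1)×1000 = (0.938007 − 1)×1000 = -61.993‰
f_A = (δ_mix − δ_B)/(δ_A − δ_B) = (-85.95 − (-61.993))/(-89.395 − (-61.993))
f_A = -23.957 / -27.402 = 0.8743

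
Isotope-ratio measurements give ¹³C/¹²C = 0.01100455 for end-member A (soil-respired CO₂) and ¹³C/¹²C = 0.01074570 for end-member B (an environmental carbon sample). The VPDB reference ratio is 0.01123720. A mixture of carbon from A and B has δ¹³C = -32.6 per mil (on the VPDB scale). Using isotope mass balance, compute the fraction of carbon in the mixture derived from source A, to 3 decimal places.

δ_A = (0.01100455/0.01123720 − 1)×1000 = (0.979296 − 1)×1000 = -20.704 per mil
δ_B = (0.01074570/0.01123720 − 1)×1000 = (0.956261 − 1)×1000 = -43.739 per mil
f_A = (δ_mix − δ_B)/(δ_A − δ_B) = (-32.6 − (-43.739))/(-20.704 − (-43.739))
f_A = 11.139 / 23.035 = 0.4836

0.484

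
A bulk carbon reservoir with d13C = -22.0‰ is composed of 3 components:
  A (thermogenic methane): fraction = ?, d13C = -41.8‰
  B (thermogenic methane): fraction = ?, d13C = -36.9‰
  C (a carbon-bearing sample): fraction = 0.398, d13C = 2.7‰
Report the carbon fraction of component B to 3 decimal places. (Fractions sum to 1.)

Let f_B and f_A be the unknown fractions; fractions sum to 1 so f_B + f_A = 0.602.
Mass balance: Σ fᵢ·δᵢ = δ_bulk ⇒ f_B·(-36.9) + f_A·(-41.8) = -22.0 − (1.075) = -23.075
Substitute f_A = 0.602 − f_B:
f_B·(-36.9 − -41.8) = -23.075 − 0.602×(-41.8) = 2.089
f_B = 2.089 / 4.9 = 0.4263

0.426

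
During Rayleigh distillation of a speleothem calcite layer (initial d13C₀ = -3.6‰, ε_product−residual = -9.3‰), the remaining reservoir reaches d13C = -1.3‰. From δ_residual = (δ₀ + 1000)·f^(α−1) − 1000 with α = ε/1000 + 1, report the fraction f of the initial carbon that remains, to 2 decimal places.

α − 1 = ε/1000 = -0.0093
(δ_res + 1000)/(δ₀ + 1000) = (-1.3 + 1000)/(-3.6 + 1000) = 998.7/996.4 = 1.002308
f = 1.002308^(1/-0.0093) = exp(ln(1.002308)/-0.0093) = exp(0.00231/-0.0093)
f = exp(-0.2479) = 0.7804

0.78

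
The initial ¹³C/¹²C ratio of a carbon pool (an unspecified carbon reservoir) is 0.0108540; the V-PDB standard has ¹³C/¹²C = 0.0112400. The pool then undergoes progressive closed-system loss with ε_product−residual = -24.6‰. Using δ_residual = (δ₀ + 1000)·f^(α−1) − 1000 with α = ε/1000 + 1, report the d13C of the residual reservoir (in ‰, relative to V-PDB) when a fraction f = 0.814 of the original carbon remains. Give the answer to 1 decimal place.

δ₀ = (0.0108540/0.0112400 − 1)×1000 = (0.965658 − 1)×1000 = -34.342‰
α − 1 = ε/1000 = -0.0246
f^(α−1) = 0.814^(-0.0246) = 1.005075
δ_res = (-34.342 + 1000) × 1.005075 − 1000 = 970.559 − 1000 = -29.44‰

-29.4‰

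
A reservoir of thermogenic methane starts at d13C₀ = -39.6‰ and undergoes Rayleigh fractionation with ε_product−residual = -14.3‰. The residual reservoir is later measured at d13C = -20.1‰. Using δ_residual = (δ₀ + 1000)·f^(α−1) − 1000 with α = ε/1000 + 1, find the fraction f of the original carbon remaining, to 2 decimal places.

0.25

α − 1 = ε/1000 = -0.0143
(δ_res + 1000)/(δ₀ + 1000) = (-20.1 + 1000)/(-39.6 + 1000) = 979.9/960.4 = 1.020304
f = 1.020304^(1/-0.0143) = exp(ln(1.020304)/-0.0143) = exp(0.02010/-0.0143)
f = exp(-1.4056) = 0.2452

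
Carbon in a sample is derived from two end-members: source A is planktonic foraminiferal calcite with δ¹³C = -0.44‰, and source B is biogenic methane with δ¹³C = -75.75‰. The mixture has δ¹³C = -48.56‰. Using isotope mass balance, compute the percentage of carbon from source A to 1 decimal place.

δ_mix = f_A·δ_A + (1 − f_A)·δ_B  ⇒  f_A = (δ_mix − δ_B)/(δ_A − δ_B)
f_A = (-48.56 − (-75.75)) / (-0.44 − (-75.75))
f_A = 27.19 / 75.31 = 0.3610

36.1%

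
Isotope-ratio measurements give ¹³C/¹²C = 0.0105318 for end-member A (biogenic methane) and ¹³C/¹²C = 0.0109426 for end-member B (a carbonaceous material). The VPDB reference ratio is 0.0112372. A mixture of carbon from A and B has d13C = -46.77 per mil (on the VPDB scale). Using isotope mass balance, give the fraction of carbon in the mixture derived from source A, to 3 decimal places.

δ_A = (0.0105318/0.0112372 − 1)×1000 = (0.937226 − 1)×1000 = -62.774 per mil
δ_B = (0.0109426/0.0112372 − 1)×1000 = (0.973784 − 1)×1000 = -26.216 per mil
f_A = (δ_mix − δ_B)/(δ_A − δ_B) = (-46.77 − (-26.216))/(-62.774 − (-26.216))
f_A = -20.554 / -36.557 = 0.5622

0.562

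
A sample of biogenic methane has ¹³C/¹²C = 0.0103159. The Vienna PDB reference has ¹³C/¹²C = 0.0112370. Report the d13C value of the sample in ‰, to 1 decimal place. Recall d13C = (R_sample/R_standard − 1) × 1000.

d13C = (R_sample / R_standard − 1) × 1000
R_sample / R_standard = 0.0103159 / 0.0112370 = 0.918030
d13C = (0.918030 − 1) × 1000 = -81.97‰

-82.0‰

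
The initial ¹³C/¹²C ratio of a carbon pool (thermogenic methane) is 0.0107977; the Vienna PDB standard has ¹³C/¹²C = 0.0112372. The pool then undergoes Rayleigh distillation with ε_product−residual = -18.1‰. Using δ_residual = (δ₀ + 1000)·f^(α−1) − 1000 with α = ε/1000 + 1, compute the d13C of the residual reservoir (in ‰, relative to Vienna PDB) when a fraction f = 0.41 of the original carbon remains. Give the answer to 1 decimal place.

-23.5‰

δ₀ = (0.0107977/0.0112372 − 1)×1000 = (0.960889 − 1)×1000 = -39.111‰
α − 1 = ε/1000 = -0.0181
f^(α−1) = 0.41^(-0.0181) = 1.016269
δ_res = (-39.111 + 1000) × 1.016269 − 1000 = 976.521 − 1000 = -23.48‰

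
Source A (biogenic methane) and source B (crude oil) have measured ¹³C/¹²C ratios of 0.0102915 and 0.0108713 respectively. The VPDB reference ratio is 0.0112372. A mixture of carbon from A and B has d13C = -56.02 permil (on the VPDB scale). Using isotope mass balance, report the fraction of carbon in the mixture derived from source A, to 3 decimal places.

δ_A = (0.0102915/0.0112372 − 1)×1000 = (0.915842 − 1)×1000 = -84.158 permil
δ_B = (0.0108713/0.0112372 − 1)×1000 = (0.967439 − 1)×1000 = -32.561 permil
f_A = (δ_mix − δ_B)/(δ_A − δ_B) = (-56.02 − (-32.561))/(-84.158 − (-32.561))
f_A = -23.459 / -51.596 = 0.4547

0.455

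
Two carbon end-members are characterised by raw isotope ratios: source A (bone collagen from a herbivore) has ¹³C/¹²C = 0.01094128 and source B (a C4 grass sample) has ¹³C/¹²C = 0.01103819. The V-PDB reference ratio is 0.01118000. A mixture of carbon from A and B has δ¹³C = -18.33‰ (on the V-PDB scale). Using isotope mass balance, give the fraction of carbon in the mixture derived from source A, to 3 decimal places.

δ_A = (0.01094128/0.01118000 − 1)×1000 = (0.978648 − 1)×1000 = -21.352‰
δ_B = (0.01103819/0.01118000 − 1)×1000 = (0.987316 − 1)×1000 = -12.684‰
f_A = (δ_mix − δ_B)/(δ_A − δ_B) = (-18.33 − (-12.684))/(-21.352 − (-12.684))
f_A = -5.646 / -8.668 = 0.6513

0.651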